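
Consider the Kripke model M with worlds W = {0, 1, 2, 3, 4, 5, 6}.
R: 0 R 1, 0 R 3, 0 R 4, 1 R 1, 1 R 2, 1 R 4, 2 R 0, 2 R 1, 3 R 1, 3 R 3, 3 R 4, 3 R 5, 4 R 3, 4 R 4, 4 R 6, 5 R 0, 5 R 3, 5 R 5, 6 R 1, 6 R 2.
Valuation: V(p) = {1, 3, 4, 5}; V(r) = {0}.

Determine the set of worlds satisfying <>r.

Let φ = <>r. Evaluate φ at each world:
  0 (successors {1, 3, 4}): φ is false.
  1 (successors {1, 2, 4}): φ is false.
  2 (successors {0, 1}): φ is true.
  3 (successors {1, 3, 4, 5}): φ is false.
  4 (successors {3, 4, 6}): φ is false.
  5 (successors {0, 3, 5}): φ is true.
  6 (successors {1, 2}): φ is false.
For instance, at 1:
  At 1: <>r requires r at some successor in {1, 2, 4}.
    At 1: r is false.
    At 2: r is false.
    At 4: r is false.
  So <>r is false at 1.
Satisfying worlds: {2, 5}

2, 5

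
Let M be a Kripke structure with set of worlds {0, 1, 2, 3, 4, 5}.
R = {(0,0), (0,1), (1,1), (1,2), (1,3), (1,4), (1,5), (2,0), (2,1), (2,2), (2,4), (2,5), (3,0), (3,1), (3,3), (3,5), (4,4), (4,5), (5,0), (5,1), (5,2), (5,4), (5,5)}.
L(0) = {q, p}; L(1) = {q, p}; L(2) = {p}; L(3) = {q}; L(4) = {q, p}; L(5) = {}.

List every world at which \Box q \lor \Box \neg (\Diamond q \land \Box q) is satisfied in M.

Let φ = \Box q \lor \Box \neg (\Diamond q \land \Box q). Evaluate φ at each world:
  0 (successors {0, 1}): φ is true.
  1 (successors {1, 2, 3, 4, 5}): φ is true.
  2 (successors {0, 1, 2, 4, 5}): φ is false.
  3 (successors {0, 1, 3, 5}): φ is false.
  4 (successors {4, 5}): φ is true.
  5 (successors {0, 1, 2, 4, 5}): φ is false.
For instance, at 0:
  At 0: \Box q is true, \Box \neg (\Diamond q \land \Box q) is false, so \Box q \lor \Box \neg (\Diamond q \land \Box q) is true.
    At 0: \Box q requires q at every successor {0, 1}.
      At 0: q is true.
      At 1: q is true.
    So \Box q is true at 0.
    At 0: \Box \neg (\Diamond q \land \Box q) requires \neg (\Diamond q \land \Box q) at every successor {0, 1}.
      \neg (\Diamond q \land \Box q) fails at 0, so \Box \neg (\Diamond q \land \Box q) is false at 0.
Satisfying worlds: {0, 1, 4}

0, 1, 4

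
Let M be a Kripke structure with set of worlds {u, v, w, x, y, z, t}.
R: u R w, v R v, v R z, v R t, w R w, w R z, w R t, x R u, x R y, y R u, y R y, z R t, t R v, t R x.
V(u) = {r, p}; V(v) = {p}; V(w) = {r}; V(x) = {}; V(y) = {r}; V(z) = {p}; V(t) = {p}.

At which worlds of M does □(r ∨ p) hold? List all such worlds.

Let φ = □(r ∨ p). Evaluate φ at each world:
  u (successors {w}): φ is true.
  v (successors {v, z, t}): φ is true.
  w (successors {w, z, t}): φ is true.
  x (successors {u, y}): φ is true.
  y (successors {u, y}): φ is true.
  z (successors {t}): φ is true.
  t (successors {v, x}): φ is false.
For instance, at x:
  At x: □(r ∨ p) requires r ∨ p at every successor {u, y}.
    At u: r ∨ p is true.
    At y: r ∨ p is true.
  So □(r ∨ p) is true at x.
Satisfying worlds: {u, v, w, x, y, z}

u, v, w, x, y, z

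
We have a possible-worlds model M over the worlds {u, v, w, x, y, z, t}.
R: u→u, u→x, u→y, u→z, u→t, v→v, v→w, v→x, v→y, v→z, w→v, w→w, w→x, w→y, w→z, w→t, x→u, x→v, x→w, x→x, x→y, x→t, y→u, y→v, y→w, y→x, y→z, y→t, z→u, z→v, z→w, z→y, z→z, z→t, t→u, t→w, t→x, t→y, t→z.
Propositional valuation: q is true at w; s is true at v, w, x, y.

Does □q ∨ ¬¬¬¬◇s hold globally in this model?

Recall that □ψ holds at a world iff ψ holds at every accessible world, and ◇ψ holds iff ψ holds at some accessible world.
Let φ = □q ∨ ¬¬¬¬◇s. Evaluate φ at each world:
  u (successors {u, x, y, z, t}): φ is true.
  v (successors {v, w, x, y, z}): φ is true.
  w (successors {v, w, x, y, z, t}): φ is true.
  x (successors {u, v, w, x, y, t}): φ is true.
  y (successors {u, v, w, x, z, t}): φ is true.
  z (successors {u, v, w, y, z, t}): φ is true.
  t (successors {u, w, x, y, z}): φ is true.
For instance, at t:
  At t: □q is false, ¬¬¬¬◇s is true, so □q ∨ ¬¬¬¬◇s is true.
    At t: □q requires q at every successor {u, w, x, y, z}.
      q fails at u, so □q is false at t.
    At t: ¬¬¬◇s is false, so ¬¬¬¬◇s is true.
      At t: ¬¬◇s is true, so ¬¬¬◇s is false.

Yes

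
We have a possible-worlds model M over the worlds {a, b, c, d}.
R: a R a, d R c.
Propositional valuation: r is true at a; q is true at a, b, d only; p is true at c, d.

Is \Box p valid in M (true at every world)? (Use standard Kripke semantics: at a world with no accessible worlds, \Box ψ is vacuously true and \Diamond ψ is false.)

No

Recall that \Box ψ holds at a world iff ψ holds at every accessible world, and \Diamond ψ holds iff ψ holds at some accessible world.
Let φ = \Box p. Evaluate φ at each world:
  a (successors {a}): φ is false.
  b (successors ∅): φ is true.
  c (successors ∅): φ is true.
  d (successors {c}): φ is true.
Detail at a (counterexample):
  At a: \Box p requires p at every successor {a}.
    p fails at a, so \Box p is false at a.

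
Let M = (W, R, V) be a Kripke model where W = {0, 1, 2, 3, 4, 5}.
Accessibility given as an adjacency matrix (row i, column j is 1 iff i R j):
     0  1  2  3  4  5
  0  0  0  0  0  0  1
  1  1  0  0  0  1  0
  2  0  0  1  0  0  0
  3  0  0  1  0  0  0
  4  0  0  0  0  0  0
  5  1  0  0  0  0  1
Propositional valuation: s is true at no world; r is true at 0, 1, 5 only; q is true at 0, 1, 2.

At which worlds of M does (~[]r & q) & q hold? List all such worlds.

1, 2

Let φ = (~[]r & q) & q. Evaluate φ at each world:
  0 (successors {5}): φ is false.
  1 (successors {0, 4}): φ is true.
  2 (successors {2}): φ is true.
  3 (successors {2}): φ is false.
  4 (successors ∅): φ is false.
  5 (successors {0, 5}): φ is false.
For instance, at 0:
  At 0: ~[]r & q is false, q is true, so (~[]r & q) & q is false.
    At 0: ~[]r is false, q is true, so ~[]r & q is false.
      At 0: []r is true, so ~[]r is false.
Satisfying worlds: {1, 2}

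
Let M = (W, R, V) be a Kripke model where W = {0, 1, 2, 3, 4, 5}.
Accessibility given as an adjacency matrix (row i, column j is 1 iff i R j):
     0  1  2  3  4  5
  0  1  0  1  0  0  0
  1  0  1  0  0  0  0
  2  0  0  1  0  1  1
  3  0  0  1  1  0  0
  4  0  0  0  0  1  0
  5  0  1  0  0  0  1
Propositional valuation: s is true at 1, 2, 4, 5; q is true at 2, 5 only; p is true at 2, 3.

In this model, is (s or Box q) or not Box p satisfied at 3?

Recall that Box ψ holds at a world iff ψ holds at every accessible world, and Dia ψ holds iff ψ holds at some accessible world.
At 3: s or Box q is false, not Box p is false, so (s or Box q) or not Box p is false.
  At 3: s is false, Box q is false, so s or Box q is false.
    At 3: Box q requires q at every successor {2, 3}.
      q fails at 3, so Box q is false at 3.
  At 3: Box p is true, so not Box p is false.
    At 3: Box p requires p at every successor {2, 3}.
      At 2: p is true.
      At 3: p is true.
    So Box p is true at 3.

No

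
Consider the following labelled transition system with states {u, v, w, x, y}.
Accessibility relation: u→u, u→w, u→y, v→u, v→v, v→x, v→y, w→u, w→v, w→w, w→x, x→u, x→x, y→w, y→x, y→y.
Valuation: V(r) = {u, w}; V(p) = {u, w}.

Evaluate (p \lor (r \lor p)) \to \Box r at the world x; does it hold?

At x: p \lor (r \lor p) is false, \Box r is false, so (p \lor (r \lor p)) \to \Box r is true.
  At x: \Box r requires r at every successor {u, x}.
    r fails at x, so \Box r is false at x.

Yes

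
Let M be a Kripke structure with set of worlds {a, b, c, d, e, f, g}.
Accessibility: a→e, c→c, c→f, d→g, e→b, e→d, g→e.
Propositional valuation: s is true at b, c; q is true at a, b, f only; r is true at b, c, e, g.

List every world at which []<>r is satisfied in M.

a, b, d, f, g

Recall that []ψ holds at a world iff ψ holds at every accessible world, and <>ψ holds iff ψ holds at some accessible world.
Let φ = []<>r. Evaluate φ at each world:
  a (successors {e}): φ is true.
  b (successors ∅): φ is true.
  c (successors {c, f}): φ is false.
  d (successors {g}): φ is true.
  e (successors {b, d}): φ is false.
  f (successors ∅): φ is true.
  g (successors {e}): φ is true.
For instance, at g:
  At g: []<>r requires <>r at every successor {e}.
      At e: <>r requires r at some successor in {b, d}.
        r holds at b, so <>r is true at e.
  So []<>r is true at g.
Satisfying worlds: {a, b, d, f, g}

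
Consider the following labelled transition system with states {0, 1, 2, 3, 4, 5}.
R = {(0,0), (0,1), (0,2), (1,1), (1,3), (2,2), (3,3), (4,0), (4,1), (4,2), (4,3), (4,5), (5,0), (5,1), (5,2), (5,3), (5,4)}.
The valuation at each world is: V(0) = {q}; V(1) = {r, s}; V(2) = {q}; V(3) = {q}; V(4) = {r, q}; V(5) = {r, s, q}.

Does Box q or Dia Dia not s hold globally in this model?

Let φ = Box q or Dia Dia not s. Evaluate φ at each world:
  0 (successors {0, 1, 2}): φ is true.
  1 (successors {1, 3}): φ is true.
  2 (successors {2}): φ is true.
  3 (successors {3}): φ is true.
  4 (successors {0, 1, 2, 3, 5}): φ is true.
  5 (successors {0, 1, 2, 3, 4}): φ is true.
For instance, at 0:
  At 0: Box q is false, Dia Dia not s is true, so Box q or Dia Dia not s is true.
    At 0: Box q requires q at every successor {0, 1, 2}.
      q fails at 1, so Box q is false at 0.
    At 0: Dia Dia not s requires Dia not s at some successor in {0, 1, 2}.
      Dia not s holds at 0, so Dia Dia not s is true at 0.

Yes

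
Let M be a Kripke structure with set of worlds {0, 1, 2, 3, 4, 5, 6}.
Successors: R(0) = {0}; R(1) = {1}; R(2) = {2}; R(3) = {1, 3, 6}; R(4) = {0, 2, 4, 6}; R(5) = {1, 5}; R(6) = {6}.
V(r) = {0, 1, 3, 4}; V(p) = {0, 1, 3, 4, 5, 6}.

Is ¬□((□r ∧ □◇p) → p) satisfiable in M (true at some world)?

Let φ = ¬□((□r ∧ □◇p) → p). Evaluate φ at each world:
  0 (successors {0}): φ is false.
  1 (successors {1}): φ is false.
  2 (successors {2}): φ is false.
  3 (successors {1, 3, 6}): φ is false.
  4 (successors {0, 2, 4, 6}): φ is false.
  5 (successors {1, 5}): φ is false.
  6 (successors {6}): φ is false.
For instance, at 0:
  At 0: □((□r ∧ □◇p) → p) is true, so ¬□((□r ∧ □◇p) → p) is false.
    At 0: □((□r ∧ □◇p) → p) requires (□r ∧ □◇p) → p at every successor {0}.
      At 0: (□r ∧ □◇p) → p is true.
    So □((□r ∧ □◇p) → p) is true at 0.

No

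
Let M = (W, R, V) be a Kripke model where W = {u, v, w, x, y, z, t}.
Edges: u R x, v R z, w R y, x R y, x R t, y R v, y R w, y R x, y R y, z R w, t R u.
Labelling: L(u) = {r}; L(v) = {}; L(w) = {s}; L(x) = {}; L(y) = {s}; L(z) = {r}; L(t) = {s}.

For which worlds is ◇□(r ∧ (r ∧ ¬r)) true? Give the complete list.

Let φ = ◇□(r ∧ (r ∧ ¬r)). Evaluate φ at each world:
  u (successors {x}): φ is false.
  v (successors {z}): φ is false.
  w (successors {y}): φ is false.
  x (successors {y, t}): φ is false.
  y (successors {v, w, x, y}): φ is false.
  z (successors {w}): φ is false.
  t (successors {u}): φ is false.
For instance, at x:
  At x: ◇□(r ∧ (r ∧ ¬r)) requires □(r ∧ (r ∧ ¬r)) at some successor in {y, t}.
    At y: □(r ∧ (r ∧ ¬r)) is false.
    At t: □(r ∧ (r ∧ ¬r)) is false.
  So ◇□(r ∧ (r ∧ ¬r)) is false at x.
Satisfying worlds: none.

none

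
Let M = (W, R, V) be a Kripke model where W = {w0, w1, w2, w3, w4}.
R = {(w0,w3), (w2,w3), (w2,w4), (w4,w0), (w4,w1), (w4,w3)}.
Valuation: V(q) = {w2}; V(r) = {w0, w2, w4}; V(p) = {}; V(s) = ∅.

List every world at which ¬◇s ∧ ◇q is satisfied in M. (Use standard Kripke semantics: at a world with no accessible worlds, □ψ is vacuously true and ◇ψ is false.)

none

Let φ = ¬◇s ∧ ◇q. Evaluate φ at each world:
  w0 (successors {w3}): φ is false.
  w1 (successors ∅): φ is false.
  w2 (successors {w3, w4}): φ is false.
  w3 (successors ∅): φ is false.
  w4 (successors {w0, w1, w3}): φ is false.
For instance, at w4:
  At w4: ¬◇s is true, ◇q is false, so ¬◇s ∧ ◇q is false.
    At w4: ◇s is false, so ¬◇s is true.
      At w4: ◇s requires s at some successor in {w0, w1, w3}.
        At w0: s is false.
        At w1: s is false.
        At w3: s is false.
      So ◇s is false at w4.
    At w4: ◇q requires q at some successor in {w0, w1, w3}.
      At w0: q is false.
      At w1: q is false.
      At w3: q is false.
    So ◇q is false at w4.
Satisfying worlds: none.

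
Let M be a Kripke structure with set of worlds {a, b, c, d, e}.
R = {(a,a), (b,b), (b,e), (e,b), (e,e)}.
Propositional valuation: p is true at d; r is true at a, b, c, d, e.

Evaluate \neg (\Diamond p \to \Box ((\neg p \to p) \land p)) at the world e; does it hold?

At e: \Diamond p \to \Box ((\neg p \to p) \land p) is true, so \neg (\Diamond p \to \Box ((\neg p \to p) \land p)) is false.
  At e: \Diamond p is false, \Box ((\neg p \to p) \land p) is false, so \Diamond p \to \Box ((\neg p \to p) \land p) is true.
    At e: \Diamond p requires p at some successor in {b, e}.
      At b: p is false.
      At e: p is false.
    So \Diamond p is false at e.
    At e: \Box ((\neg p \to p) \land p) requires (\neg p \to p) \land p at every successor {b, e}.
      (\neg p \to p) \land p fails at b, so \Box ((\neg p \to p) \land p) is false at e.

No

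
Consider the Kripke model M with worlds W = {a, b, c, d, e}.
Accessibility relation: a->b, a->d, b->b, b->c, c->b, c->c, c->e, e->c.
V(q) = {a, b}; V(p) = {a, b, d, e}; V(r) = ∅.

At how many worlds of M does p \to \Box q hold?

Let φ = p \to \Box q. Evaluate φ at each world:
  a (successors {b, d}): φ is false.
  b (successors {b, c}): φ is false.
  c (successors {b, c, e}): φ is true.
  d (successors ∅): φ is true.
  e (successors {c}): φ is false.
For instance, at e:
  At e: p is true, \Box q is false, so p \to \Box q is false.
    At e: \Box q requires q at every successor {c}.
      q fails at c, so \Box q is false at e.
Satisfying worlds: {c, d}

2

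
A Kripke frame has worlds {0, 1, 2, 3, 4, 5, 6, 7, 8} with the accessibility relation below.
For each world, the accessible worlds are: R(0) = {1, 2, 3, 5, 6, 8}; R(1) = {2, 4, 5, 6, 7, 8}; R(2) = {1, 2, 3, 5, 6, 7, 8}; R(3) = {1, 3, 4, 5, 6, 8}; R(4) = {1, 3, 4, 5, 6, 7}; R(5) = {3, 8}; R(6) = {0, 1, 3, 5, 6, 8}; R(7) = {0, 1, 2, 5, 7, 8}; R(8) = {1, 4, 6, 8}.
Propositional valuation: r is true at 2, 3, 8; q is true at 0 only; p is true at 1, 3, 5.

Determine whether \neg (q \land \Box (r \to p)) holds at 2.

At 2: q \land \Box (r \to p) is false, so \neg (q \land \Box (r \to p)) is true.
  At 2: q is false, \Box (r \to p) is false, so q \land \Box (r \to p) is false.
    At 2: \Box (r \to p) requires r \to p at every successor {1, 2, 3, 5, 6, 7, 8}.
      r \to p fails at 2, so \Box (r \to p) is false at 2.

Yes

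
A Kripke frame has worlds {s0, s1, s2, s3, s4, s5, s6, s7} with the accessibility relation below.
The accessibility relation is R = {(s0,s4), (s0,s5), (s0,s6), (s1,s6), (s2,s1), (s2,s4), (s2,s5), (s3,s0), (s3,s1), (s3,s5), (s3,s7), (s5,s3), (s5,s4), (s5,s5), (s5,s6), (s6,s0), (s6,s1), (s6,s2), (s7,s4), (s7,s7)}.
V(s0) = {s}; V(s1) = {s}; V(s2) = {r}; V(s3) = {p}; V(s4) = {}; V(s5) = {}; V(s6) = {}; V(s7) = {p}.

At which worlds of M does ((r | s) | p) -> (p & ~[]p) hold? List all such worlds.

s3, s4, s5, s6, s7

Recall that []ψ holds at a world iff ψ holds at every accessible world, and <>ψ holds iff ψ holds at some accessible world.
Let φ = ((r | s) | p) -> (p & ~[]p). Evaluate φ at each world:
  s0 (successors {s4, s5, s6}): φ is false.
  s1 (successors {s6}): φ is false.
  s2 (successors {s1, s4, s5}): φ is false.
  s3 (successors {s0, s1, s5, s7}): φ is true.
  s4 (successors ∅): φ is true.
  s5 (successors {s3, s4, s5, s6}): φ is true.
  s6 (successors {s0, s1, s2}): φ is true.
  s7 (successors {s4, s7}): φ is true.
For instance, at s2:
  At s2: (r | s) | p is true, p & ~[]p is false, so ((r | s) | p) -> (p & ~[]p) is false.
    At s2: p is false, ~[]p is true, so p & ~[]p is false.
      At s2: []p is false, so ~[]p is true.
Satisfying worlds: {s3, s4, s5, s6, s7}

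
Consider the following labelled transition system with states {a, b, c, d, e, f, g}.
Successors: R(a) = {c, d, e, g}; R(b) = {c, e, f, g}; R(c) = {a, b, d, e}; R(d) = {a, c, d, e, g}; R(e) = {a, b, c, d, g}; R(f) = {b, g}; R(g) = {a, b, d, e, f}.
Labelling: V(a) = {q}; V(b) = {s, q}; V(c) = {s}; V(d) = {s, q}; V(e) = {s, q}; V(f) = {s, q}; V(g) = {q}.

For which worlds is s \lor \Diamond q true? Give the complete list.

Recall that \Diamond ψ holds at a world iff ψ holds at some accessible world.
Let φ = s \lor \Diamond q. Evaluate φ at each world:
  a (successors {c, d, e, g}): φ is true.
  b (successors {c, e, f, g}): φ is true.
  c (successors {a, b, d, e}): φ is true.
  d (successors {a, c, d, e, g}): φ is true.
  e (successors {a, b, c, d, g}): φ is true.
  f (successors {b, g}): φ is true.
  g (successors {a, b, d, e, f}): φ is true.
For instance, at c:
  At c: s is true, \Diamond q is true, so s \lor \Diamond q is true.
    At c: \Diamond q requires q at some successor in {a, b, d, e}.
      q holds at a, so \Diamond q is true at c.
Satisfying worlds: {a, b, c, d, e, f, g}

a, b, c, d, e, f, g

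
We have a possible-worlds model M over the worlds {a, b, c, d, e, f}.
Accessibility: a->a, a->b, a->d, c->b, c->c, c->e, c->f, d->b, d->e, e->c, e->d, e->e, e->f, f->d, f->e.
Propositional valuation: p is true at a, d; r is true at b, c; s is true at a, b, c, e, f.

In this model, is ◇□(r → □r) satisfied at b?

Recall that □ψ holds at a world iff ψ holds at every accessible world, and ◇ψ holds iff ψ holds at some accessible world.
At b: no accessible worlds, so ◇□(r → □r) is false.

No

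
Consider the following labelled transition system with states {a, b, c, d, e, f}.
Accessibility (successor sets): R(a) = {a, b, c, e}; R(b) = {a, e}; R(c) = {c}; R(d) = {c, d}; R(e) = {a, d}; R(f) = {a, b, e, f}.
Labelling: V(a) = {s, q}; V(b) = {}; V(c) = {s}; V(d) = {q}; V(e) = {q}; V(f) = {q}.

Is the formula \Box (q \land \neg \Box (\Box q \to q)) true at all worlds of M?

No

Let φ = \Box (q \land \neg \Box (\Box q \to q)). Evaluate φ at each world:
  a (successors {a, b, c, e}): φ is false.
  b (successors {a, e}): φ is false.
  c (successors {c}): φ is false.
  d (successors {c, d}): φ is false.
  e (successors {a, d}): φ is false.
  f (successors {a, b, e, f}): φ is false.
Detail at a (counterexample):
  At a: \Box (q \land \neg \Box (\Box q \to q)) requires q \land \neg \Box (\Box q \to q) at every successor {a, b, c, e}.
    q \land \neg \Box (\Box q \to q) fails at b, so \Box (q \land \neg \Box (\Box q \to q)) is false at a.
      At b: q is false, \neg \Box (\Box q \to q) is false, so q \land \neg \Box (\Box q \to q) is false.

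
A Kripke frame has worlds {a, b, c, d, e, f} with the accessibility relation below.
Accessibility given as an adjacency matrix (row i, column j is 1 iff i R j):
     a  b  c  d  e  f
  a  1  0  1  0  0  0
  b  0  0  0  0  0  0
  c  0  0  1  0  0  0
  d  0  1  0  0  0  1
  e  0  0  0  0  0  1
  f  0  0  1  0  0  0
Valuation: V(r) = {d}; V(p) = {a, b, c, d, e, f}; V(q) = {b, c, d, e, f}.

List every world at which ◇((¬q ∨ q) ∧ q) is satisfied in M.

a, c, d, e, f

Let φ = ◇((¬q ∨ q) ∧ q). Evaluate φ at each world:
  a (successors {a, c}): φ is true.
  b (successors ∅): φ is false.
  c (successors {c}): φ is true.
  d (successors {b, f}): φ is true.
  e (successors {f}): φ is true.
  f (successors {c}): φ is true.
For instance, at e:
  At e: ◇((¬q ∨ q) ∧ q) requires (¬q ∨ q) ∧ q at some successor in {f}.
    (¬q ∨ q) ∧ q holds at f, so ◇((¬q ∨ q) ∧ q) is true at e.
Satisfying worlds: {a, c, d, e, f}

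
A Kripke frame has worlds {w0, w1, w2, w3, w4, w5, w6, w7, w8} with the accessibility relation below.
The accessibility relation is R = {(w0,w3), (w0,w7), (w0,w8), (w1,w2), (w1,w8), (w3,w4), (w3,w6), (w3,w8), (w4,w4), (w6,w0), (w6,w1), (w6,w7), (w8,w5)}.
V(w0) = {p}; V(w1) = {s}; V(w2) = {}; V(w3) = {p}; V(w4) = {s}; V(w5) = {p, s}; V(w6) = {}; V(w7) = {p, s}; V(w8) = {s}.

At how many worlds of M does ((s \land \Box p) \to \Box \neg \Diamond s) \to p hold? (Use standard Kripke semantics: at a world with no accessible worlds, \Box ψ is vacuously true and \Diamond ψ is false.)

4

Let φ = ((s \land \Box p) \to \Box \neg \Diamond s) \to p. Evaluate φ at each world:
  w0 (successors {w3, w7, w8}): φ is true.
  w1 (successors {w2, w8}): φ is false.
  w2 (successors ∅): φ is false.
  w3 (successors {w4, w6, w8}): φ is true.
  w4 (successors {w4}): φ is false.
  w5 (successors ∅): φ is true.
  w6 (successors {w0, w1, w7}): φ is false.
  w7 (successors ∅): φ is true.
  w8 (successors {w5}): φ is false.
For instance, at w6:
  At w6: (s \land \Box p) \to \Box \neg \Diamond s is true, p is false, so ((s \land \Box p) \to \Box \neg \Diamond s) \to p is false.
    At w6: s \land \Box p is false, \Box \neg \Diamond s is false, so (s \land \Box p) \to \Box \neg \Diamond s is true.
      At w6: s is false, \Box p is false, so s \land \Box p is false.
      At w6: \Box \neg \Diamond s requires \neg \Diamond s at every successor {w0, w1, w7}.
        \neg \Diamond s fails at w0, so \Box \neg \Diamond s is false at w6.
Satisfying worlds: {w0, w3, w5, w7}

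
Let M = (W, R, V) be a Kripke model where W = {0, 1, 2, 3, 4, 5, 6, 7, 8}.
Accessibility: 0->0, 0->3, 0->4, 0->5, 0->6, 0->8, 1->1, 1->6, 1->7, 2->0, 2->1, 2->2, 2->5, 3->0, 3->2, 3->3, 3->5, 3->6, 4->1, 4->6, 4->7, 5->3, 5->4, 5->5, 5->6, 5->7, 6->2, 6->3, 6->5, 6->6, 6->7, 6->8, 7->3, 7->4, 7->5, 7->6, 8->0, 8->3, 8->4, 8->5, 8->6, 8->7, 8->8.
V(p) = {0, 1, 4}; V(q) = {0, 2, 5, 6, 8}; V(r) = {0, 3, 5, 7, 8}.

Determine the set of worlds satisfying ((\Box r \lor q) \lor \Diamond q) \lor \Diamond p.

0, 1, 2, 3, 4, 5, 6, 7, 8

Recall that \Box ψ holds at a world iff ψ holds at every accessible world, and \Diamond ψ holds iff ψ holds at some accessible world.
Let φ = ((\Box r \lor q) \lor \Diamond q) \lor \Diamond p. Evaluate φ at each world:
  0 (successors {0, 3, 4, 5, 6, 8}): φ is true.
  1 (successors {1, 6, 7}): φ is true.
  2 (successors {0, 1, 2, 5}): φ is true.
  3 (successors {0, 2, 3, 5, 6}): φ is true.
  4 (successors {1, 6, 7}): φ is true.
  5 (successors {3, 4, 5, 6, 7}): φ is true.
  6 (successors {2, 3, 5, 6, 7, 8}): φ is true.
  7 (successors {3, 4, 5, 6}): φ is true.
  8 (successors {0, 3, 4, 5, 6, 7, 8}): φ is true.
For instance, at 1:
  At 1: (\Box r \lor q) \lor \Diamond q is true, \Diamond p is true, so ((\Box r \lor q) \lor \Diamond q) \lor \Diamond p is true.
    At 1: \Box r \lor q is false, \Diamond q is true, so (\Box r \lor q) \lor \Diamond q is true.
      At 1: \Box r is false, q is false, so \Box r \lor q is false.
      At 1: \Diamond q requires q at some successor in {1, 6, 7}.
        q holds at 6, so \Diamond q is true at 1.
    At 1: \Diamond p requires p at some successor in {1, 6, 7}.
      p holds at 1, so \Diamond p is true at 1.
Satisfying worlds: {0, 1, 2, 3, 4, 5, 6, 7, 8}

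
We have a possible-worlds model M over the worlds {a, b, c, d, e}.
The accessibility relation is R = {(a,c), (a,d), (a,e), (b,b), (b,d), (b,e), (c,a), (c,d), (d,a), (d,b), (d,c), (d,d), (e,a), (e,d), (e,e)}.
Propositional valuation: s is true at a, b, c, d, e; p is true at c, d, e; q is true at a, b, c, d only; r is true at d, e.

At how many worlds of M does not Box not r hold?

Let φ = not Box not r. Evaluate φ at each world:
  a (successors {c, d, e}): φ is true.
  b (successors {b, d, e}): φ is true.
  c (successors {a, d}): φ is true.
  d (successors {a, b, c, d}): φ is true.
  e (successors {a, d, e}): φ is true.
For instance, at c:
  At c: Box not r is false, so not Box not r is true.
    At c: Box not r requires not r at every successor {a, d}.
      not r fails at d, so Box not r is false at c.
Satisfying worlds: {a, b, c, d, e}

5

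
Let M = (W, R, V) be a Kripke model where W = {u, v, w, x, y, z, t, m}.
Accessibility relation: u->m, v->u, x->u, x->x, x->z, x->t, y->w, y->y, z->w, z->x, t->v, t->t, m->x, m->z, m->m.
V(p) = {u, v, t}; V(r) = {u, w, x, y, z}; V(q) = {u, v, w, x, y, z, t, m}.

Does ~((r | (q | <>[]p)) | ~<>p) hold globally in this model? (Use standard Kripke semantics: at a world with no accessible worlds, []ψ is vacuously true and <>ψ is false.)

No

Let φ = ~((r | (q | <>[]p)) | ~<>p). Evaluate φ at each world:
  u (successors {m}): φ is false.
  v (successors {u}): φ is false.
  w (successors ∅): φ is false.
  x (successors {u, x, z, t}): φ is false.
  y (successors {w, y}): φ is false.
  z (successors {w, x}): φ is false.
  t (successors {v, t}): φ is false.
  m (successors {x, z, m}): φ is false.
Detail at u (counterexample):
  At u: (r | (q | <>[]p)) | ~<>p is true, so ~((r | (q | <>[]p)) | ~<>p) is false.
    At u: r | (q | <>[]p) is true, ~<>p is true, so (r | (q | <>[]p)) | ~<>p is true.
      At u: r is true, q | <>[]p is true, so r | (q | <>[]p) is true.
      At u: <>p is false, so ~<>p is true.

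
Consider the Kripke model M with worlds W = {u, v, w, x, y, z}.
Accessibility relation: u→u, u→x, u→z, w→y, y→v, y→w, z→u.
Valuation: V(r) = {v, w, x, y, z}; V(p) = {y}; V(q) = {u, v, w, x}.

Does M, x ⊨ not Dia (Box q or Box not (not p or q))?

Yes

Recall that Box ψ holds at a world iff ψ holds at every accessible world, and Dia ψ holds iff ψ holds at some accessible world.
At x: Dia (Box q or Box not (not p or q)) is false, so not Dia (Box q or Box not (not p or q)) is true.
  At x: no accessible worlds, so Dia (Box q or Box not (not p or q)) is false.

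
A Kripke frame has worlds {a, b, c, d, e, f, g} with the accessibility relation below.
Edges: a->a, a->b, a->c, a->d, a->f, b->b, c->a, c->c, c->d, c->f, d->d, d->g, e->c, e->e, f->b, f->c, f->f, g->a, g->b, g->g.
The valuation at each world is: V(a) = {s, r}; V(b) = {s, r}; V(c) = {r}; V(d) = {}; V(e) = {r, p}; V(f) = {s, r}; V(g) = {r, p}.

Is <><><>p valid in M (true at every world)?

Let φ = <><><>p. Evaluate φ at each world:
  a (successors {a, b, c, d, f}): φ is true.
  b (successors {b}): φ is false.
  c (successors {a, c, d, f}): φ is true.
  d (successors {d, g}): φ is true.
  e (successors {c, e}): φ is true.
  f (successors {b, c, f}): φ is true.
  g (successors {a, b, g}): φ is true.
Detail at b (counterexample):
  At b: <><><>p requires <><>p at some successor in {b}.
    At b: <><>p is false.
  So <><><>p is false at b.

No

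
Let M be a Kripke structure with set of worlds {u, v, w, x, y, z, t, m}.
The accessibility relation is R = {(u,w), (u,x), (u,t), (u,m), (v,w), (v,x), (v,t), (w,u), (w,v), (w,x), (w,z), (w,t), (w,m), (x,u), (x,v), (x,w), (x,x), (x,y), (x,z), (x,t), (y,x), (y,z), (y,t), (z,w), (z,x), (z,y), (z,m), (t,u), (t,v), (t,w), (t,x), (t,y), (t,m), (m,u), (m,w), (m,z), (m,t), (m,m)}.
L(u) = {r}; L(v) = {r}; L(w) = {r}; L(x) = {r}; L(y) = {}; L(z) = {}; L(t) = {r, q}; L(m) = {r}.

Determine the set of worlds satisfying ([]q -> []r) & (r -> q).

Recall that []ψ holds at a world iff ψ holds at every accessible world, and <>ψ holds iff ψ holds at some accessible world.
Let φ = ([]q -> []r) & (r -> q). Evaluate φ at each world:
  u (successors {w, x, t, m}): φ is false.
  v (successors {w, x, t}): φ is false.
  w (successors {u, v, x, z, t, m}): φ is false.
  x (successors {u, v, w, x, y, z, t}): φ is false.
  y (successors {x, z, t}): φ is true.
  z (successors {w, x, y, m}): φ is true.
  t (successors {u, v, w, x, y, m}): φ is true.
  m (successors {u, w, z, t, m}): φ is false.
For instance, at u:
  At u: []q -> []r is true, r -> q is false, so ([]q -> []r) & (r -> q) is false.
    At u: []q is false, []r is true, so []q -> []r is true.
      At u: []q requires q at every successor {w, x, t, m}.
        q fails at w, so []q is false at u.
      At u: []r requires r at every successor {w, x, t, m}.
        At w: r is true.
        At x: r is true.
        At t: r is true.
        At m: r is true.
      So []r is true at u.
Satisfying worlds: {y, z, t}

y, z, t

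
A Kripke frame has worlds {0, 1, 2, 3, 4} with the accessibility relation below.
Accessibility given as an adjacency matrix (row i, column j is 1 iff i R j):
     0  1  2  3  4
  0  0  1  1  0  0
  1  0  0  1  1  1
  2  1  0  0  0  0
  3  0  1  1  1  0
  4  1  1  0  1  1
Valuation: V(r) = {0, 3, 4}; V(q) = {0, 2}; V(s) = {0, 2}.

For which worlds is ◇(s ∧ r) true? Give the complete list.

2, 4

Recall that ◇ψ holds at a world iff ψ holds at some accessible world.
Let φ = ◇(s ∧ r). Evaluate φ at each world:
  0 (successors {1, 2}): φ is false.
  1 (successors {2, 3, 4}): φ is false.
  2 (successors {0}): φ is true.
  3 (successors {1, 2, 3}): φ is false.
  4 (successors {0, 1, 3, 4}): φ is true.
For instance, at 3:
  At 3: ◇(s ∧ r) requires s ∧ r at some successor in {1, 2, 3}.
    At 1: s ∧ r is false.
    At 2: s ∧ r is false.
    At 3: s ∧ r is false.
  So ◇(s ∧ r) is false at 3.
Satisfying worlds: {2, 4}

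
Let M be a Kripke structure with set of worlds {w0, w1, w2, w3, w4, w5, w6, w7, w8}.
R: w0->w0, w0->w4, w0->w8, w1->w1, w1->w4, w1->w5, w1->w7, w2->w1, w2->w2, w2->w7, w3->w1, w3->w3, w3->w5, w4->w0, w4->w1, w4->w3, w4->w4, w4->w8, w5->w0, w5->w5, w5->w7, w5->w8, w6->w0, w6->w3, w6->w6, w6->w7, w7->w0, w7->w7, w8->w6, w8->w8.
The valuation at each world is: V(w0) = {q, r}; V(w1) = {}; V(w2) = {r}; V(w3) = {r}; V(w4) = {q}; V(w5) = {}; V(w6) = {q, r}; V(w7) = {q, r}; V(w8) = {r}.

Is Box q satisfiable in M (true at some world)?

Recall that Box ψ holds at a world iff ψ holds at every accessible world, and Dia ψ holds iff ψ holds at some accessible world.
Let φ = Box q. Evaluate φ at each world:
  w0 (successors {w0, w4, w8}): φ is false.
  w1 (successors {w1, w4, w5, w7}): φ is false.
  w2 (successors {w1, w2, w7}): φ is false.
  w3 (successors {w1, w3, w5}): φ is false.
  w4 (successors {w0, w1, w3, w4, w8}): φ is false.
  w5 (successors {w0, w5, w7, w8}): φ is false.
  w6 (successors {w0, w3, w6, w7}): φ is false.
  w7 (successors {w0, w7}): φ is true.
  w8 (successors {w6, w8}): φ is false.
Detail at w7 (witness):
  At w7: Box q requires q at every successor {w0, w7}.
    At w0: q is true.
    At w7: q is true.
  So Box q is true at w7.

Yes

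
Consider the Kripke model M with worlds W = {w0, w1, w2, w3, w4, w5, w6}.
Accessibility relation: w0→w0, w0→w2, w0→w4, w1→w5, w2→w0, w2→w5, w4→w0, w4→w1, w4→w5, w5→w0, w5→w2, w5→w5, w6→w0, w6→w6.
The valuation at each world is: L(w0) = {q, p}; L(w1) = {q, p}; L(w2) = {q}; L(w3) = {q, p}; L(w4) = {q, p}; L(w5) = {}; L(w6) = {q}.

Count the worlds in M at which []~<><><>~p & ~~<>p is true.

Let φ = []~<><><>~p & ~~<>p. Evaluate φ at each world:
  w0 (successors {w0, w2, w4}): φ is false.
  w1 (successors {w5}): φ is false.
  w2 (successors {w0, w5}): φ is false.
  w3 (successors ∅): φ is false.
  w4 (successors {w0, w1, w5}): φ is false.
  w5 (successors {w0, w2, w5}): φ is false.
  w6 (successors {w0, w6}): φ is false.
For instance, at w6:
  At w6: []~<><><>~p is false, ~~<>p is true, so []~<><><>~p & ~~<>p is false.
    At w6: []~<><><>~p requires ~<><><>~p at every successor {w0, w6}.
      ~<><><>~p fails at w0, so []~<><><>~p is false at w6.
    At w6: ~<>p is false, so ~~<>p is true.
      At w6: <>p is true, so ~<>p is false.
Satisfying worlds: none.

0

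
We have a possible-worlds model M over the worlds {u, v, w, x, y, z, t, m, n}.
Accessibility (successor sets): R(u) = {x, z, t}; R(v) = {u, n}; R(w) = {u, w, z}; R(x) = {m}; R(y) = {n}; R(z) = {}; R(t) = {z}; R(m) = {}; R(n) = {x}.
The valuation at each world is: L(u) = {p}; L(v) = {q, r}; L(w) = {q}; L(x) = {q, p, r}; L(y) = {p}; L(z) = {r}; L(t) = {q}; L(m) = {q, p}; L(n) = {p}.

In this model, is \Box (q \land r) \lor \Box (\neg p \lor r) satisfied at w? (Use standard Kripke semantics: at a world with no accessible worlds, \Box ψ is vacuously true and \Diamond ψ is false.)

Recall that \Box ψ holds at a world iff ψ holds at every accessible world, and \Diamond ψ holds iff ψ holds at some accessible world.
At w: \Box (q \land r) is false, \Box (\neg p \lor r) is false, so \Box (q \land r) \lor \Box (\neg p \lor r) is false.
  At w: \Box (q \land r) requires q \land r at every successor {u, w, z}.
    q \land r fails at u, so \Box (q \land r) is false at w.
  At w: \Box (\neg p \lor r) requires \neg p \lor r at every successor {u, w, z}.
    \neg p \lor r fails at u, so \Box (\neg p \lor r) is false at w.

No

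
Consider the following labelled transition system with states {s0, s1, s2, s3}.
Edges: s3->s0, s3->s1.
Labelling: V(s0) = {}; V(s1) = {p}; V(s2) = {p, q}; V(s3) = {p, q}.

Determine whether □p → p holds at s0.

No

Recall that □ψ holds at a world iff ψ holds at every accessible world, and ◇ψ holds iff ψ holds at some accessible world.
At s0: □p is true, p is false, so □p → p is false.
  At s0: no accessible worlds, so □p holds vacuously.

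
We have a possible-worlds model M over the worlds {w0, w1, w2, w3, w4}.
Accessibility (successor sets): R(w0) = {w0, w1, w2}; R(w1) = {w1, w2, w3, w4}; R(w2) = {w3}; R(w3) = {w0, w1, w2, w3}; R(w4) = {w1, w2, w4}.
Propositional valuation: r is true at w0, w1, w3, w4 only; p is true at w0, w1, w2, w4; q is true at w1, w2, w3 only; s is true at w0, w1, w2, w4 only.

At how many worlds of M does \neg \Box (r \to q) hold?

Let φ = \neg \Box (r \to q). Evaluate φ at each world:
  w0 (successors {w0, w1, w2}): φ is true.
  w1 (successors {w1, w2, w3, w4}): φ is true.
  w2 (successors {w3}): φ is false.
  w3 (successors {w0, w1, w2, w3}): φ is true.
  w4 (successors {w1, w2, w4}): φ is true.
For instance, at w4:
  At w4: \Box (r \to q) is false, so \neg \Box (r \to q) is true.
    At w4: \Box (r \to q) requires r \to q at every successor {w1, w2, w4}.
      r \to q fails at w4, so \Box (r \to q) is false at w4.
Satisfying worlds: {w0, w1, w3, w4}

4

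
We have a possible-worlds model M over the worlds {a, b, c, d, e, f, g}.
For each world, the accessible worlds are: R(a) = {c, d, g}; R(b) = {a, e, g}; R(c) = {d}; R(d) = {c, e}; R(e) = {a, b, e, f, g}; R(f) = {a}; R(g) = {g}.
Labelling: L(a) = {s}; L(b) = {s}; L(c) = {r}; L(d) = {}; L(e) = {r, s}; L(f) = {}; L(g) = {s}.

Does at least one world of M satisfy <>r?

Recall that <>ψ holds at a world iff ψ holds at some accessible world.
Let φ = <>r. Evaluate φ at each world:
  a (successors {c, d, g}): φ is true.
  b (successors {a, e, g}): φ is true.
  c (successors {d}): φ is false.
  d (successors {c, e}): φ is true.
  e (successors {a, b, e, f, g}): φ is true.
  f (successors {a}): φ is false.
  g (successors {g}): φ is false.
Detail at a (witness):
  At a: <>r requires r at some successor in {c, d, g}.
    r holds at c, so <>r is true at a.

Yes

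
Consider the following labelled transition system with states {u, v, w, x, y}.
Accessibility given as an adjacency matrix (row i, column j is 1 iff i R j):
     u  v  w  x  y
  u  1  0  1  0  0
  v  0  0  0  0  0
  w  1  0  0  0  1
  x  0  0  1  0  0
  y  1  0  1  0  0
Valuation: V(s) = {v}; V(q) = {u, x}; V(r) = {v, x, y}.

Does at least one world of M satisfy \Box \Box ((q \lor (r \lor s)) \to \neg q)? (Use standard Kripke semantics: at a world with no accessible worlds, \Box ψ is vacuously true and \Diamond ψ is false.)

Let φ = \Box \Box ((q \lor (r \lor s)) \to \neg q). Evaluate φ at each world:
  u (successors {u, w}): φ is false.
  v (successors ∅): φ is true.
  w (successors {u, y}): φ is false.
  x (successors {w}): φ is false.
  y (successors {u, w}): φ is false.
Detail at v (witness):
  At v: no accessible worlds, so \Box \Box ((q \lor (r \lor s)) \to \neg q) holds vacuously.

Yes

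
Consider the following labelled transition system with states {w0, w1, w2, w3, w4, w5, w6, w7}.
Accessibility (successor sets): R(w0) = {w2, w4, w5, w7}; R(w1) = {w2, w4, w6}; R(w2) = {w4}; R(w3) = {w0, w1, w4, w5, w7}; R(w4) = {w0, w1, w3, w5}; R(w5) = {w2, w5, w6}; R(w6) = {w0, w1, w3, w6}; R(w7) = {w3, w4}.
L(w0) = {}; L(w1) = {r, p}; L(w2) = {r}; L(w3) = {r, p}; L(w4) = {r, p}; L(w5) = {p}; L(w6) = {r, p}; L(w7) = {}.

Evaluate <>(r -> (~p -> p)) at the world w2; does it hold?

Recall that <>ψ holds at a world iff ψ holds at some accessible world.
At w2: <>(r -> (~p -> p)) requires r -> (~p -> p) at some successor in {w4}.
  r -> (~p -> p) holds at w4, so <>(r -> (~p -> p)) is true at w2.

Yes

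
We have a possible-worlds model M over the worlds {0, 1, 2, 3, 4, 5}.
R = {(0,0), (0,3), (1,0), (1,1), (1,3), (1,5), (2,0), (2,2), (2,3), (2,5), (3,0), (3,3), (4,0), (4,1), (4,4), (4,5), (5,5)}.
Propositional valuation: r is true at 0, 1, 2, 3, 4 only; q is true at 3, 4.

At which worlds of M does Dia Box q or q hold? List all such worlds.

3, 4

Recall that Box ψ holds at a world iff ψ holds at every accessible world, and Dia ψ holds iff ψ holds at some accessible world.
Let φ = Dia Box q or q. Evaluate φ at each world:
  0 (successors {0, 3}): φ is false.
  1 (successors {0, 1, 3, 5}): φ is false.
  2 (successors {0, 2, 3, 5}): φ is false.
  3 (successors {0, 3}): φ is true.
  4 (successors {0, 1, 4, 5}): φ is true.
  5 (successors {5}): φ is false.
For instance, at 1:
  At 1: Dia Box q is false, q is false, so Dia Box q or q is false.
    At 1: Dia Box q requires Box q at some successor in {0, 1, 3, 5}.
      At 0: Box q is false.
      At 1: Box q is false.
      At 3: Box q is false.
      At 5: Box q is false.
    So Dia Box q is false at 1.
Satisfying worlds: {3, 4}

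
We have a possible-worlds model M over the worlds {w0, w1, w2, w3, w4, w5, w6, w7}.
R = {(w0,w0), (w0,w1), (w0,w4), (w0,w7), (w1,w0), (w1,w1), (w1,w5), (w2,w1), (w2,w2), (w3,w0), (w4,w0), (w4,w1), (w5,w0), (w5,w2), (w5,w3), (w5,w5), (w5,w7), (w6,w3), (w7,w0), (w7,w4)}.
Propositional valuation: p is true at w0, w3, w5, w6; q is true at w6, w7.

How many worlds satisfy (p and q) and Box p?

1

Let φ = (p and q) and Box p. Evaluate φ at each world:
  w0 (successors {w0, w1, w4, w7}): φ is false.
  w1 (successors {w0, w1, w5}): φ is false.
  w2 (successors {w1, w2}): φ is false.
  w3 (successors {w0}): φ is false.
  w4 (successors {w0, w1}): φ is false.
  w5 (successors {w0, w2, w3, w5, w7}): φ is false.
  w6 (successors {w3}): φ is true.
  w7 (successors {w0, w4}): φ is false.
For instance, at w4:
  At w4: p and q is false, Box p is false, so (p and q) and Box p is false.
    At w4: Box p requires p at every successor {w0, w1}.
      p fails at w1, so Box p is false at w4.
Satisfying worlds: {w6}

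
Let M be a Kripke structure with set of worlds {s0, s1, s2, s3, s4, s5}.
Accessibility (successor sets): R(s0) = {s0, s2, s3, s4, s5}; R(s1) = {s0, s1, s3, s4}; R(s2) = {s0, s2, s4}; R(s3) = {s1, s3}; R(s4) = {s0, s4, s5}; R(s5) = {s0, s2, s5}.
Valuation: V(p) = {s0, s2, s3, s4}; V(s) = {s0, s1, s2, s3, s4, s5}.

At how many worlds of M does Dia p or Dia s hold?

6

Recall that Dia ψ holds at a world iff ψ holds at some accessible world.
Let φ = Dia p or Dia s. Evaluate φ at each world:
  s0 (successors {s0, s2, s3, s4, s5}): φ is true.
  s1 (successors {s0, s1, s3, s4}): φ is true.
  s2 (successors {s0, s2, s4}): φ is true.
  s3 (successors {s1, s3}): φ is true.
  s4 (successors {s0, s4, s5}): φ is true.
  s5 (successors {s0, s2, s5}): φ is true.
For instance, at s0:
  At s0: Dia p is true, Dia s is true, so Dia p or Dia s is true.
    At s0: Dia p requires p at some successor in {s0, s2, s3, s4, s5}.
      p holds at s0, so Dia p is true at s0.
    At s0: Dia s requires s at some successor in {s0, s2, s3, s4, s5}.
      s holds at s0, so Dia s is true at s0.
Satisfying worlds: {s0, s1, s2, s3, s4, s5}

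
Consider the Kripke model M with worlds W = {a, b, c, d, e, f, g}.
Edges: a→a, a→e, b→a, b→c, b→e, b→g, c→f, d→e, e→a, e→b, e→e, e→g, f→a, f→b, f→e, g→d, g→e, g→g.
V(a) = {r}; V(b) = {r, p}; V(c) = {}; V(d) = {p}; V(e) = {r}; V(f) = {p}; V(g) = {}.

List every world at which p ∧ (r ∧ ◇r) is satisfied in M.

b

Let φ = p ∧ (r ∧ ◇r). Evaluate φ at each world:
  a (successors {a, e}): φ is false.
  b (successors {a, c, e, g}): φ is true.
  c (successors {f}): φ is false.
  d (successors {e}): φ is false.
  e (successors {a, b, e, g}): φ is false.
  f (successors {a, b, e}): φ is false.
  g (successors {d, e, g}): φ is false.
For instance, at f:
  At f: p is true, r ∧ ◇r is false, so p ∧ (r ∧ ◇r) is false.
    At f: r is false, ◇r is true, so r ∧ ◇r is false.
      At f: ◇r requires r at some successor in {a, b, e}.
        r holds at a, so ◇r is true at f.
Satisfying worlds: {b}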